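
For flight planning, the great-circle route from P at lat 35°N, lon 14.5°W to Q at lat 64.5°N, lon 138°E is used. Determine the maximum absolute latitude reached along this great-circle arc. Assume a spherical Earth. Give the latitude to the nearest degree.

The great circle lies in the plane with unit normal n̂ = (p₁ × p₂)/|p₁ × p₂|.
Here n̂_z ≈ +0.166; the vertex latitude is φ_max = arccos|n̂_z| ≈ 80.4°.
Check via Clairaut: cos φ_max = |cos φ₁| · sin C = cos(35.0°)·sin(11.7°) ≈ 0.166, again giving ≈ 80.4°.

≈ 80°N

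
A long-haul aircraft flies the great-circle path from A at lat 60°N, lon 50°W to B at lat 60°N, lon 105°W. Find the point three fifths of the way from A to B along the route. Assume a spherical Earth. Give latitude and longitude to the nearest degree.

Write both endpoints as unit vectors p₁, p₂ with components (cos φ cos λ, cos φ sin λ, sin φ).
The central angle between the endpoints is δ = arccos(p₁·p₂) ≈ 0.466 rad (26.7°).
Interpolate at f = 3/5 with slerp weights a = sin((1−f)δ)/sin δ ≈ 0.412, b = sin(fδ)/sin δ ≈ 0.614.
p = a·p₁ + b·p₂ ≈ (0.053, -0.455, 0.889); φ = arcsin(p_z) ≈ 62.76°, λ = atan2(p_y, p_x) ≈ -83.34°.

≈ lat 63°N, lon 83°W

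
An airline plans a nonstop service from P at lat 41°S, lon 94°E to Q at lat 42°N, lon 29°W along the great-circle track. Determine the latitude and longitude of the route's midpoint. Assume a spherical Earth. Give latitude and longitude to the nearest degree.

≈ lat 1°N, lon 33°E

The haversine formula gives a central angle δ ≈ 2.411 rad (138.1°) between the endpoints.
Interpolate at f = 1/2 with slerp weights a = sin((1−f)δ)/sin δ ≈ 1.399, b = sin(fδ)/sin δ ≈ 1.399.
p = a·p₁ + b·p₂ ≈ (0.836, 0.549, 0.018); φ = arcsin(p_z) ≈ 1.05°, λ = atan2(p_y, p_x) ≈ 33.31°.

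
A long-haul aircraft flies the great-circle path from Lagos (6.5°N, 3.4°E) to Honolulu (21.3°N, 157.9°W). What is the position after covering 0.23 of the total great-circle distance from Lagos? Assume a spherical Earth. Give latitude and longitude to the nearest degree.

Convert each endpoint to a unit vector on the sphere (x = cos φ cos λ, y = cos φ sin λ, z = sin φ).
The central angle between the endpoints is δ = arccos(p₁·p₂) ≈ 2.560 rad (146.7°).
Interpolate at f = 0.23 with slerp weights a = sin((1−f)δ)/sin δ ≈ 1.677, b = sin(fδ)/sin δ ≈ 1.011.
p = a·p₁ + b·p₂ ≈ (0.790, -0.256, 0.557); φ = arcsin(p_z) ≈ 33.86°, λ = atan2(p_y, p_x) ≈ -17.93°.

≈ 34°N, 18°W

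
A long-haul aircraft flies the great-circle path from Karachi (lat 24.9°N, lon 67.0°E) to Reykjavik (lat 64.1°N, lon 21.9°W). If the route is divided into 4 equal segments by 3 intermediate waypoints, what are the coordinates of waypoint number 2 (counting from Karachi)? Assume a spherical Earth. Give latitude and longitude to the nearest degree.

The haversine formula gives a central angle δ ≈ 1.174 rad (67.3°) between the endpoints.
Interpolate at f = 2/4 with slerp weights a = sin((1−f)δ)/sin δ ≈ 0.601, b = sin(fδ)/sin δ ≈ 0.601.
p = a·p₁ + b·p₂ ≈ (0.456, 0.404, 0.793); φ = arcsin(p_z) ≈ 52.47°, λ = atan2(p_y, p_x) ≈ 41.50°.

≈ lat 52°N, lon 41°E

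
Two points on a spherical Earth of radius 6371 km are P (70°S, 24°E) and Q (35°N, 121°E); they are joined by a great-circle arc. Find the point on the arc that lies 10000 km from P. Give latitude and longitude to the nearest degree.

≈ (2°N, 107°E)

Convert each endpoint to a unit vector on the sphere (x = cos φ cos λ, y = cos φ sin λ, z = sin φ).
The central angle between the endpoints is δ = arccos(p₁·p₂) ≈ 2.181 rad (125.0°). The total great-circle distance is δ·R ≈ 2.181 × 6371 ≈ 13896 km, so the target fraction is f = 10000/13896 ≈ 0.720.
Interpolate at f ≈ 0.720 with slerp weights a = sin((1−f)δ)/sin δ ≈ 0.701, b = sin(fδ)/sin δ ≈ 1.220.
p = a·p₁ + b·p₂ ≈ (-0.296, 0.954, 0.042); φ = arcsin(p_z) ≈ 2.38°, λ = atan2(p_y, p_x) ≈ 107.23°.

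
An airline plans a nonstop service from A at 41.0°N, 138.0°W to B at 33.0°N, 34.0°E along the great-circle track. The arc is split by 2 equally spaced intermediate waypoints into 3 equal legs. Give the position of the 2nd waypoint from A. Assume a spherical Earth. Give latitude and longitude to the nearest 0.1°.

≈ 67.8°N, 24.4°E

From cos δ = sin φ₁ sin φ₂ + cos φ₁ cos φ₂ cos Δλ, the central angle is δ ≈ 1.844 rad (105.6°).
Interpolate at f = 2/3 with slerp weights a = sin((1−f)δ)/sin δ ≈ 0.599, b = sin(fδ)/sin δ ≈ 0.978.
p = a·p₁ + b·p₂ ≈ (0.344, 0.156, 0.926); φ = arcsin(p_z) ≈ 67.77°, λ = atan2(p_y, p_x) ≈ 24.43°.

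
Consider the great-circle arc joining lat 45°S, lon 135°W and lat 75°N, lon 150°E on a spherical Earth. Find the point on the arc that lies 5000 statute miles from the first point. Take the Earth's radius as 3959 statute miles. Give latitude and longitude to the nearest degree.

The haversine formula gives a central angle δ ≈ 2.260 rad (129.5°) between the endpoints. The total great-circle distance is δ·R ≈ 2.260 × 3959 ≈ 8946 mi, so the target fraction is f = 5000/8946 ≈ 0.559.
Interpolate at f ≈ 0.559 with slerp weights a = sin((1−f)δ)/sin δ ≈ 1.088, b = sin(fδ)/sin δ ≈ 1.234.
p = a·p₁ + b·p₂ ≈ (-0.821, -0.384, 0.423); φ = arcsin(p_z) ≈ 25.04°, λ = atan2(p_y, p_x) ≈ -154.92°.

≈ lat 25°N, lon 155°W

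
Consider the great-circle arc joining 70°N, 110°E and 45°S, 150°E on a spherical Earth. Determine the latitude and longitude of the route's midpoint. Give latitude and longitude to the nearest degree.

Convert each endpoint to a unit vector on the sphere (x = cos φ cos λ, y = cos φ sin λ, z = sin φ).
The central angle between the endpoints is δ = arccos(p₁·p₂) ≈ 2.071 rad (118.6°).
Interpolate at f = 1/2 with slerp weights a = sin((1−f)δ)/sin δ ≈ 0.980, b = sin(fδ)/sin δ ≈ 0.980.
p = a·p₁ + b·p₂ ≈ (-0.715, 0.661, 0.228); φ = arcsin(p_z) ≈ 13.17°, λ = atan2(p_y, p_x) ≈ 137.22°.

≈ 13°N, 137°E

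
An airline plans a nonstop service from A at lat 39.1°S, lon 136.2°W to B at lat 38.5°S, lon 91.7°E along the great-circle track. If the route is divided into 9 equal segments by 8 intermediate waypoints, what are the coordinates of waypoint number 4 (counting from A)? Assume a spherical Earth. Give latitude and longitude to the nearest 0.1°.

Write both endpoints as unit vectors p₁, p₂ with components (cos φ cos λ, cos φ sin λ, sin φ).
The central angle between the endpoints is δ = arccos(p₁·p₂) ≈ 1.585 rad (90.8°).
Interpolate at f = 4/9 with slerp weights a = sin((1−f)δ)/sin δ ≈ 0.771, b = sin(fδ)/sin δ ≈ 0.648.
p = a·p₁ + b·p₂ ≈ (-0.447, 0.092, -0.890); φ = arcsin(p_z) ≈ -62.84°, λ = atan2(p_y, p_x) ≈ 168.32°.

≈ lat 62.8°S, lon 168.3°E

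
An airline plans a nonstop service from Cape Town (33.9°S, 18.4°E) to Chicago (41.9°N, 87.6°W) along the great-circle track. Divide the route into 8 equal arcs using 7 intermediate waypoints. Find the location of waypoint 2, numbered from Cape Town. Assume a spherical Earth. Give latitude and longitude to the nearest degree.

The haversine formula gives a central angle δ ≈ 2.145 rad (122.9°) between the endpoints.
Interpolate at f = 2/8 with slerp weights a = sin((1−f)δ)/sin δ ≈ 1.190, b = sin(fδ)/sin δ ≈ 0.608.
p = a·p₁ + b·p₂ ≈ (0.956, -0.141, -0.257); φ = arcsin(p_z) ≈ -14.92°, λ = atan2(p_y, p_x) ≈ -8.36°.

≈ 15°S, 8°W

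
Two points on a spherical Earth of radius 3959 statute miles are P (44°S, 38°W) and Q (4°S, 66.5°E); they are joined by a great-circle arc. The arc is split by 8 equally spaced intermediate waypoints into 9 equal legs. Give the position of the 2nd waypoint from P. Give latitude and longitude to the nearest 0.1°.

The haversine formula gives a central angle δ ≈ 1.702 rad (97.5°) between the endpoints.
Interpolate at f = 2/9 with slerp weights a = sin((1−f)δ)/sin δ ≈ 0.978, b = sin(fδ)/sin δ ≈ 0.373.
p = a·p₁ + b·p₂ ≈ (0.703, -0.092, -0.705); φ = arcsin(p_z) ≈ -44.87°, λ = atan2(p_y, p_x) ≈ -7.49°.

≈ (44.9°S, 7.5°W)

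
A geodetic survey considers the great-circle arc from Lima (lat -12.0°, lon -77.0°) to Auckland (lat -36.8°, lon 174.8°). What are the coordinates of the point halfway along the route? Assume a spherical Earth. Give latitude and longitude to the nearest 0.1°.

≈ lat -37.5°, lon -123.3°

Convert each endpoint to a unit vector on the sphere (x = cos φ cos λ, y = cos φ sin λ, z = sin φ).
The central angle between the endpoints is δ = arccos(p₁·p₂) ≈ 1.691 rad (96.9°).
Interpolate at f = 1/2 with slerp weights a = sin((1−f)δ)/sin δ ≈ 0.754, b = sin(fδ)/sin δ ≈ 0.754.
p = a·p₁ + b·p₂ ≈ (-0.435, -0.664, -0.608); φ = arcsin(p_z) ≈ -37.47°, λ = atan2(p_y, p_x) ≈ -123.26°.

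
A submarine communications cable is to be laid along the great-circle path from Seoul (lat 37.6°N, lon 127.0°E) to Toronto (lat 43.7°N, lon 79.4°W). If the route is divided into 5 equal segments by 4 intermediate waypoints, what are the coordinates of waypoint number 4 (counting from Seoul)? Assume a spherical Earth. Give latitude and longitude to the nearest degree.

The haversine formula gives a central angle δ ≈ 1.662 rad (95.3°) between the endpoints.
Interpolate at f = 4/5 with slerp weights a = sin((1−f)δ)/sin δ ≈ 0.328, b = sin(fδ)/sin δ ≈ 0.975.
p = a·p₁ + b·p₂ ≈ (-0.027, -0.486, 0.874); φ = arcsin(p_z) ≈ 60.90°, λ = atan2(p_y, p_x) ≈ -93.13°.

≈ lat 61°N, lon 93°W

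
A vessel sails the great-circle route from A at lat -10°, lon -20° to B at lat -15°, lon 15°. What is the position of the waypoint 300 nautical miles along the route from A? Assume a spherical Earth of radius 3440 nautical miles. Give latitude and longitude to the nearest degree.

≈ lat -11°, lon -15°

Write both endpoints as unit vectors p₁, p₂ with components (cos φ cos λ, cos φ sin λ, sin φ).
The central angle between the endpoints is δ = arccos(p₁·p₂) ≈ 0.602 rad (34.5°). The total great-circle distance is δ·R ≈ 0.602 × 3440 ≈ 2071 nmi, so the target fraction is f = 300/2071 ≈ 0.145.
Interpolate at f ≈ 0.145 with slerp weights a = sin((1−f)δ)/sin δ ≈ 0.869, b = sin(fδ)/sin δ ≈ 0.154.
p = a·p₁ + b·p₂ ≈ (0.948, -0.254, -0.191); φ = arcsin(p_z) ≈ -11.00°, λ = atan2(p_y, p_x) ≈ -15.02°.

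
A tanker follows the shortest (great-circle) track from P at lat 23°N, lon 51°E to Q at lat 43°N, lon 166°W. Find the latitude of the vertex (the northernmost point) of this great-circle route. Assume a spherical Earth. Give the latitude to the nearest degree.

≈ 65°N

The great circle lies in the plane with unit normal n̂ = (p₁ × p₂)/|p₁ × p₂|.
Here n̂_z ≈ +0.421; the vertex latitude is φ_max = arccos|n̂_z| ≈ 65.1°.
Check via Clairaut: cos φ_max = |cos φ₁| · sin C = cos(23.0°)·sin(27.2°) ≈ 0.421, again giving ≈ 65.1°.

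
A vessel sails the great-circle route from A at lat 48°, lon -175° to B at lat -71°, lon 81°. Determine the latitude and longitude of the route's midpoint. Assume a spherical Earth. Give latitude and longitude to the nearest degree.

≈ lat -17°, lon 157°

Convert each endpoint to a unit vector on the sphere (x = cos φ cos λ, y = cos φ sin λ, z = sin φ).
The central angle between the endpoints is δ = arccos(p₁·p₂) ≈ 2.427 rad (139.1°).
Interpolate at f = 1/2 with slerp weights a = sin((1−f)δ)/sin δ ≈ 1.430, b = sin(fδ)/sin δ ≈ 1.430.
p = a·p₁ + b·p₂ ≈ (-0.880, 0.376, -0.289); φ = arcsin(p_z) ≈ -16.82°, λ = atan2(p_y, p_x) ≈ 156.85°.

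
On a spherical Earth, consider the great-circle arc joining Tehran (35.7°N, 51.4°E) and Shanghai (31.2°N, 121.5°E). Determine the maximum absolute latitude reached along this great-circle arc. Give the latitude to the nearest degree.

The great circle lies in the plane with unit normal n̂ = (p₁ × p₂)/|p₁ × p₂|.
Here n̂_z ≈ +0.775; the vertex latitude is φ_max = arccos|n̂_z| ≈ 39.2°.
Check via Clairaut: cos φ_max = |cos φ₁| · sin C = cos(35.7°)·sin(72.7°) ≈ 0.775, again giving ≈ 39.2°.

≈ 39°N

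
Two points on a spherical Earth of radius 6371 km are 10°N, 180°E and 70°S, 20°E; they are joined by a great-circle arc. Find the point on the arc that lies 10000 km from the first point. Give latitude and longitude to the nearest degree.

≈ 77°S, 142°E

Convert each endpoint to a unit vector on the sphere (x = cos φ cos λ, y = cos φ sin λ, z = sin φ).
The central angle between the endpoints is δ = arccos(p₁·p₂) ≈ 2.071 rad (118.7°). The total great-circle distance is δ·R ≈ 2.071 × 6371 ≈ 13195 km, so the target fraction is f = 10000/13195 ≈ 0.758.
Interpolate at f ≈ 0.758 with slerp weights a = sin((1−f)δ)/sin δ ≈ 0.548, b = sin(fδ)/sin δ ≈ 1.140.
p = a·p₁ + b·p₂ ≈ (-0.173, 0.133, -0.976); φ = arcsin(p_z) ≈ -77.37°, λ = atan2(p_y, p_x) ≈ 142.42°.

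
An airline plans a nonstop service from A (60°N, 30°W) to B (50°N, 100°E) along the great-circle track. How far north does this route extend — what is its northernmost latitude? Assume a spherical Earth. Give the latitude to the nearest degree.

≈ 74°N

The great circle lies in the plane with unit normal n̂ = (p₁ × p₂)/|p₁ × p₂|.
Here n̂_z ≈ +0.277; the vertex latitude is φ_max = arccos|n̂_z| ≈ 73.9°.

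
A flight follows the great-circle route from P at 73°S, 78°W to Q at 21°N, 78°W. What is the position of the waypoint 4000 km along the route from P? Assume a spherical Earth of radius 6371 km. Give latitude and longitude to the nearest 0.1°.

Write both endpoints as unit vectors p₁, p₂ with components (cos φ cos λ, cos φ sin λ, sin φ).
The central angle between the endpoints is δ = arccos(p₁·p₂) ≈ 1.641 rad (94.0°). The total great-circle distance is δ·R ≈ 1.641 × 6371 ≈ 10452 km, so the target fraction is f = 4000/10452 ≈ 0.383.
Interpolate at f ≈ 0.383 with slerp weights a = sin((1−f)δ)/sin δ ≈ 0.850, b = sin(fδ)/sin δ ≈ 0.589.
p = a·p₁ + b·p₂ ≈ (0.166, -0.781, -0.602); φ = arcsin(p_z) ≈ -37.03°, λ = atan2(p_y, p_x) ≈ -78.00°.

≈ 37.0°S, 78.0°W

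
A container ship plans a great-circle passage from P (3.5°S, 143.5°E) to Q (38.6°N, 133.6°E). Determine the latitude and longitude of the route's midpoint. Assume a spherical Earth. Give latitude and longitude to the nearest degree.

≈ (18°N, 139°E)

Write both endpoints as unit vectors p₁, p₂ with components (cos φ cos λ, cos φ sin λ, sin φ).
The central angle between the endpoints is δ = arccos(p₁·p₂) ≈ 0.752 rad (43.1°).
Interpolate at f = 1/2 with slerp weights a = sin((1−f)δ)/sin δ ≈ 0.538, b = sin(fδ)/sin δ ≈ 0.538.
p = a·p₁ + b·p₂ ≈ (-0.721, 0.623, 0.303); φ = arcsin(p_z) ≈ 17.61°, λ = atan2(p_y, p_x) ≈ 139.15°.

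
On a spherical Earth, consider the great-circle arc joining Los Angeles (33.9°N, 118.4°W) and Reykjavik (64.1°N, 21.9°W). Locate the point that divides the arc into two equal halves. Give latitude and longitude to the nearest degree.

Convert each endpoint to a unit vector on the sphere (x = cos φ cos λ, y = cos φ sin λ, z = sin φ).
The central angle between the endpoints is δ = arccos(p₁·p₂) ≈ 1.092 rad (62.6°).
Interpolate at f = 1/2 with slerp weights a = sin((1−f)δ)/sin δ ≈ 0.585, b = sin(fδ)/sin δ ≈ 0.585.
p = a·p₁ + b·p₂ ≈ (0.006, -0.522, 0.853); φ = arcsin(p_z) ≈ 58.50°, λ = atan2(p_y, p_x) ≈ -89.33°.

≈ 58°N, 89°W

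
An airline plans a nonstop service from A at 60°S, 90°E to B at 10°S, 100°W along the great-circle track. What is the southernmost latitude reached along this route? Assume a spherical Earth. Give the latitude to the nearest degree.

The great circle lies in the plane with unit normal n̂ = (p₁ × p₂)/|p₁ × p₂|.
Here n̂_z ≈ +0.091; the vertex latitude is φ_max = arccos|n̂_z| ≈ 84.8°.

≈ 85°S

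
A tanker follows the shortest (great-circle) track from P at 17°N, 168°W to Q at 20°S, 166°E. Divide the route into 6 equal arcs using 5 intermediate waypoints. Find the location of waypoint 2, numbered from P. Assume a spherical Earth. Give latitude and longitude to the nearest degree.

Write both endpoints as unit vectors p₁, p₂ with components (cos φ cos λ, cos φ sin λ, sin φ).
The central angle between the endpoints is δ = arccos(p₁·p₂) ≈ 0.785 rad (45.0°).
Interpolate at f = 2/6 with slerp weights a = sin((1−f)δ)/sin δ ≈ 0.707, b = sin(fδ)/sin δ ≈ 0.366.
p = a·p₁ + b·p₂ ≈ (-0.995, -0.057, 0.082); φ = arcsin(p_z) ≈ 4.68°, λ = atan2(p_y, p_x) ≈ -176.70°.

≈ 5°N, 177°W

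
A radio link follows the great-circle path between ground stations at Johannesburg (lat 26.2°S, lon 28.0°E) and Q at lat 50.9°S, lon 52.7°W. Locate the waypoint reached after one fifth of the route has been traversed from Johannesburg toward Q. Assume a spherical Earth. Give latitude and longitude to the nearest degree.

From cos δ = sin φ₁ sin φ₂ + cos φ₁ cos φ₂ cos Δλ, the central angle is δ ≈ 1.122 rad (64.3°).
Interpolate at f = 1/5 with slerp weights a = sin((1−f)δ)/sin δ ≈ 0.868, b = sin(fδ)/sin δ ≈ 0.247.
p = a·p₁ + b·p₂ ≈ (0.782, 0.242, -0.575); φ = arcsin(p_z) ≈ -35.08°, λ = atan2(p_y, p_x) ≈ 17.17°.

≈ lat 35°S, lon 17°E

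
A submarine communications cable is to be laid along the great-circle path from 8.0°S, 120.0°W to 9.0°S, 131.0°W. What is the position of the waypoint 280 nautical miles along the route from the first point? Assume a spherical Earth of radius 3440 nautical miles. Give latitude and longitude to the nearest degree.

Write both endpoints as unit vectors p₁, p₂ with components (cos φ cos λ, cos φ sin λ, sin φ).
The central angle between the endpoints is δ = arccos(p₁·p₂) ≈ 0.191 rad (10.9°). The total great-circle distance is δ·R ≈ 0.191 × 3440 ≈ 656 nmi, so the target fraction is f = 280/656 ≈ 0.427.
Interpolate at f ≈ 0.427 with slerp weights a = sin((1−f)δ)/sin δ ≈ 0.575, b = sin(fδ)/sin δ ≈ 0.429.
p = a·p₁ + b·p₂ ≈ (-0.563, -0.813, -0.147); φ = arcsin(p_z) ≈ -8.46°, λ = atan2(p_y, p_x) ≈ -124.69°.

≈ 8°S, 125°W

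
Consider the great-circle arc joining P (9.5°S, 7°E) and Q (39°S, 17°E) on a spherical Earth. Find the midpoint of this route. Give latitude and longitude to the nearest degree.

≈ (24°S, 11°E)

Convert each endpoint to a unit vector on the sphere (x = cos φ cos λ, y = cos φ sin λ, z = sin φ).
The central angle between the endpoints is δ = arccos(p₁·p₂) ≈ 0.538 rad (30.8°).
Interpolate at f = 1/2 with slerp weights a = sin((1−f)δ)/sin δ ≈ 0.519, b = sin(fδ)/sin δ ≈ 0.519.
p = a·p₁ + b·p₂ ≈ (0.893, 0.180, -0.412); φ = arcsin(p_z) ≈ -24.33°, λ = atan2(p_y, p_x) ≈ 11.41°.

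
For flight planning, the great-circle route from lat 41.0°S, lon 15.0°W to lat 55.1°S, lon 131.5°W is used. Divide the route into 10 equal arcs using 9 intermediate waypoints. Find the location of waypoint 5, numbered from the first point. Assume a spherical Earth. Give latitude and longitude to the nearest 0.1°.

From cos δ = sin φ₁ sin φ₂ + cos φ₁ cos φ₂ cos Δλ, the central angle is δ ≈ 1.218 rad (69.8°).
Interpolate at f = 5/10 with slerp weights a = sin((1−f)δ)/sin δ ≈ 0.610, b = sin(fδ)/sin δ ≈ 0.610.
p = a·p₁ + b·p₂ ≈ (0.213, -0.380, -0.900); φ = arcsin(p_z) ≈ -64.15°, λ = atan2(p_y, p_x) ≈ -60.71°.

≈ lat 64.1°S, lon 60.7°W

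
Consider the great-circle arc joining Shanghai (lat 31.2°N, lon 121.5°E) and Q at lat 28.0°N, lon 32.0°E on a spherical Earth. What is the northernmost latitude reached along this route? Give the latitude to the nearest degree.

The great circle lies in the plane with unit normal n̂ = (p₁ × p₂)/|p₁ × p₂|.
Here n̂_z ≈ -0.780; the vertex latitude is φ_max = arccos|n̂_z| ≈ 38.7°.
Check via Clairaut: cos φ_max = |cos φ₁| · sin C = cos(31.2°)·sin(65.8°) ≈ 0.780, again giving ≈ 38.7°.

≈ 39°N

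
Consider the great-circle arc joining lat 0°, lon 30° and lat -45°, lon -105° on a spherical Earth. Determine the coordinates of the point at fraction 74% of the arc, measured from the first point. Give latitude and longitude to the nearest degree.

From cos δ = sin φ₁ sin φ₂ + cos φ₁ cos φ₂ cos Δλ, the central angle is δ ≈ 2.094 rad (120.0°).
Interpolate at f = 0.74 with slerp weights a = sin((1−f)δ)/sin δ ≈ 0.598, b = sin(fδ)/sin δ ≈ 1.154.
p = a·p₁ + b·p₂ ≈ (0.307, -0.489, -0.816); φ = arcsin(p_z) ≈ -54.72°, λ = atan2(p_y, p_x) ≈ -57.92°.

≈ lat -55°, lon -58°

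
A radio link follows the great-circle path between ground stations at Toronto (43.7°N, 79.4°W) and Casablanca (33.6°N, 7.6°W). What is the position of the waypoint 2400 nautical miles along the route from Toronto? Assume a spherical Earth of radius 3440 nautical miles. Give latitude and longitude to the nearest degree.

≈ 41°N, 25°W

Write both endpoints as unit vectors p₁, p₂ with components (cos φ cos λ, cos φ sin λ, sin φ).
The central angle between the endpoints is δ = arccos(p₁·p₂) ≈ 0.964 rad (55.2°). The total great-circle distance is δ·R ≈ 0.964 × 3440 ≈ 3315 nmi, so the target fraction is f = 2400/3315 ≈ 0.724.
Interpolate at f ≈ 0.724 with slerp weights a = sin((1−f)δ)/sin δ ≈ 0.320, b = sin(fδ)/sin δ ≈ 0.782.
p = a·p₁ + b·p₂ ≈ (0.688, -0.314, 0.654); φ = arcsin(p_z) ≈ 40.85°, λ = atan2(p_y, p_x) ≈ -24.50°.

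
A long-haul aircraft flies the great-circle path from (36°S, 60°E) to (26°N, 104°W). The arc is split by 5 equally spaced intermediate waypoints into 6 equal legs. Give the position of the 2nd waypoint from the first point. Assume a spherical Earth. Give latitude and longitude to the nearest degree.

≈ (43°S, 12°W)

From cos δ = sin φ₁ sin φ₂ + cos φ₁ cos φ₂ cos Δλ, the central angle is δ ≈ 2.846 rad (163.1°).
Interpolate at f = 2/6 with slerp weights a = sin((1−f)δ)/sin δ ≈ 3.252, b = sin(fδ)/sin δ ≈ 2.790.
p = a·p₁ + b·p₂ ≈ (0.709, -0.155, -0.688); φ = arcsin(p_z) ≈ -43.49°, λ = atan2(p_y, p_x) ≈ -12.32°.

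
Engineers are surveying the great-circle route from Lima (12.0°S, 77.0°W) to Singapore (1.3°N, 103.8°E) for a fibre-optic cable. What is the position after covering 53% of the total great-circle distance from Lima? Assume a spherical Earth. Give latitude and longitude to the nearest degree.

Convert each endpoint to a unit vector on the sphere (x = cos φ cos λ, y = cos φ sin λ, z = sin φ).
The central angle between the endpoints is δ = arccos(p₁·p₂) ≈ 2.954 rad (169.3°).
Interpolate at f = 0.53 with slerp weights a = sin((1−f)δ)/sin δ ≈ 5.282, b = sin(fδ)/sin δ ≈ 5.371.
p = a·p₁ + b·p₂ ≈ (-0.119, 0.180, -0.976); φ = arcsin(p_z) ≈ -77.53°, λ = atan2(p_y, p_x) ≈ 123.32°.

≈ 78°S, 123°E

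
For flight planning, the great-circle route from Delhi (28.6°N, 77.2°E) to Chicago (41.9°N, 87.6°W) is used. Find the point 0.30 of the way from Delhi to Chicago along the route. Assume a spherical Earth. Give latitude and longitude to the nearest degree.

≈ 60°N, 65°E

Write both endpoints as unit vectors p₁, p₂ with components (cos φ cos λ, cos φ sin λ, sin φ).
The central angle between the endpoints is δ = arccos(p₁·p₂) ≈ 1.887 rad (108.1°).
Interpolate at f = 0.30 with slerp weights a = sin((1−f)δ)/sin δ ≈ 1.019, b = sin(fδ)/sin δ ≈ 0.564.
p = a·p₁ + b·p₂ ≈ (0.216, 0.453, 0.865); φ = arcsin(p_z) ≈ 59.87°, λ = atan2(p_y, p_x) ≈ 64.53°.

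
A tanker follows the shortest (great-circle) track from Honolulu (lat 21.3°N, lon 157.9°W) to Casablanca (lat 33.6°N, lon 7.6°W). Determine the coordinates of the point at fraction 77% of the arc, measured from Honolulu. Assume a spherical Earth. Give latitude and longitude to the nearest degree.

≈ lat 55°N, lon 32°W

From cos δ = sin φ₁ sin φ₂ + cos φ₁ cos φ₂ cos Δλ, the central angle is δ ≈ 2.064 rad (118.2°).
Interpolate at f = 0.77 with slerp weights a = sin((1−f)δ)/sin δ ≈ 0.519, b = sin(fδ)/sin δ ≈ 1.135.
p = a·p₁ + b·p₂ ≈ (0.489, -0.307, 0.816); φ = arcsin(p_z) ≈ 54.73°, λ = atan2(p_y, p_x) ≈ -32.10°.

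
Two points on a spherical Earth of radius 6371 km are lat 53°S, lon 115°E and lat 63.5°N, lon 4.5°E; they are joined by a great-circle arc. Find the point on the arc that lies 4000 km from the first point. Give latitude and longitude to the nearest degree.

Convert each endpoint to a unit vector on the sphere (x = cos φ cos λ, y = cos φ sin λ, z = sin φ).
The central angle between the endpoints is δ = arccos(p₁·p₂) ≈ 2.513 rad (144.0°). The total great-circle distance is δ·R ≈ 2.513 × 6371 ≈ 16009 km, so the target fraction is f = 4000/16009 ≈ 0.250.
Interpolate at f ≈ 0.250 with slerp weights a = sin((1−f)δ)/sin δ ≈ 1.617, b = sin(fδ)/sin δ ≈ 0.999.
p = a·p₁ + b·p₂ ≈ (0.033, 0.917, -0.398); φ = arcsin(p_z) ≈ -23.43°, λ = atan2(p_y, p_x) ≈ 87.94°.

≈ lat 23°S, lon 88°E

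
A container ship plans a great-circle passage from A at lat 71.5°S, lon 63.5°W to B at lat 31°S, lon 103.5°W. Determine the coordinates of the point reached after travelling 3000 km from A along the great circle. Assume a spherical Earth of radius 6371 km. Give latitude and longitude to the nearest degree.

≈ lat 49°S, lon 95°W

From cos δ = sin φ₁ sin φ₂ + cos φ₁ cos φ₂ cos Δλ, the central angle is δ ≈ 0.800 rad (45.8°). The total great-circle distance is δ·R ≈ 0.800 × 6371 ≈ 5096 km, so the target fraction is f = 3000/5096 ≈ 0.589.
Interpolate at f ≈ 0.589 with slerp weights a = sin((1−f)δ)/sin δ ≈ 0.450, b = sin(fδ)/sin δ ≈ 0.632.
p = a·p₁ + b·p₂ ≈ (-0.063, -0.655, -0.753); φ = arcsin(p_z) ≈ -48.85°, λ = atan2(p_y, p_x) ≈ -95.47°.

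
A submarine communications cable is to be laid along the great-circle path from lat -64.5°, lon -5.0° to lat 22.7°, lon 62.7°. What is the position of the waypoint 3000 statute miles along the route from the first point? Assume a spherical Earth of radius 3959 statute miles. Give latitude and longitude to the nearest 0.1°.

The haversine formula gives a central angle δ ≈ 1.770 rad (101.4°) between the endpoints. The total great-circle distance is δ·R ≈ 1.770 × 3959 ≈ 7006 mi, so the target fraction is f = 3000/7006 ≈ 0.428.
Interpolate at f ≈ 0.428 with slerp weights a = sin((1−f)δ)/sin δ ≈ 0.865, b = sin(fδ)/sin δ ≈ 0.701.
p = a·p₁ + b·p₂ ≈ (0.668, 0.542, -0.510); φ = arcsin(p_z) ≈ -30.67°, λ = atan2(p_y, p_x) ≈ 39.09°.

≈ lat -30.7°, lon 39.1°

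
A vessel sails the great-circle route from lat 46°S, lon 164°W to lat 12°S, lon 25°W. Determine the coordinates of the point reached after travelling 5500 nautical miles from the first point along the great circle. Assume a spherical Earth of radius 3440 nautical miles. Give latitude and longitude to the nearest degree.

≈ lat 29°S, lon 36°W

Convert each endpoint to a unit vector on the sphere (x = cos φ cos λ, y = cos φ sin λ, z = sin φ).
The central angle between the endpoints is δ = arccos(p₁·p₂) ≈ 1.943 rad (111.3°). The total great-circle distance is δ·R ≈ 1.943 × 3440 ≈ 6682 nmi, so the target fraction is f = 5500/6682 ≈ 0.823.
Interpolate at f ≈ 0.823 with slerp weights a = sin((1−f)δ)/sin δ ≈ 0.362, b = sin(fδ)/sin δ ≈ 1.073.
p = a·p₁ + b·p₂ ≈ (0.710, -0.513, -0.483); φ = arcsin(p_z) ≈ -28.90°, λ = atan2(p_y, p_x) ≈ -35.85°.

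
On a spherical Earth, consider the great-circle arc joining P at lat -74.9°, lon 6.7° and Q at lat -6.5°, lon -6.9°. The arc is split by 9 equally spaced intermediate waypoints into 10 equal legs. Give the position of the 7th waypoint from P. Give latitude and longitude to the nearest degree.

Write both endpoints as unit vectors p₁, p₂ with components (cos φ cos λ, cos φ sin λ, sin φ).
The central angle between the endpoints is δ = arccos(p₁·p₂) ≈ 1.202 rad (68.8°).
Interpolate at f = 7/10 with slerp weights a = sin((1−f)δ)/sin δ ≈ 0.378, b = sin(fδ)/sin δ ≈ 0.799.
p = a·p₁ + b·p₂ ≈ (0.886, -0.084, -0.456); φ = arcsin(p_z) ≈ -27.11°, λ = atan2(p_y, p_x) ≈ -5.41°.

≈ lat -27°, lon -5°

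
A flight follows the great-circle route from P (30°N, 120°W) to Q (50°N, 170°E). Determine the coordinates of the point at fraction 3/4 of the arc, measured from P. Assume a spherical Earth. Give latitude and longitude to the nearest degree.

From cos δ = sin φ₁ sin φ₂ + cos φ₁ cos φ₂ cos Δλ, the central angle is δ ≈ 0.960 rad (55.0°).
Interpolate at f = 3/4 with slerp weights a = sin((1−f)δ)/sin δ ≈ 0.290, b = sin(fδ)/sin δ ≈ 0.805.
p = a·p₁ + b·p₂ ≈ (-0.635, -0.128, 0.762); φ = arcsin(p_z) ≈ 49.61°, λ = atan2(p_y, p_x) ≈ -168.63°.

≈ (50°N, 169°W)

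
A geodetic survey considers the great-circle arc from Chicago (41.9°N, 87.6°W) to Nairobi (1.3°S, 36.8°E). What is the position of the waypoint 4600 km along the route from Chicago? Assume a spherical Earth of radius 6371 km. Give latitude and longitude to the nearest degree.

Convert each endpoint to a unit vector on the sphere (x = cos φ cos λ, y = cos φ sin λ, z = sin φ).
The central angle between the endpoints is δ = arccos(p₁·p₂) ≈ 2.021 rad (115.8°). The total great-circle distance is δ·R ≈ 2.021 × 6371 ≈ 12879 km, so the target fraction is f = 4600/12879 ≈ 0.357.
Interpolate at f ≈ 0.357 with slerp weights a = sin((1−f)δ)/sin δ ≈ 1.070, b = sin(fδ)/sin δ ≈ 0.734.
p = a·p₁ + b·p₂ ≈ (0.621, -0.356, 0.698); φ = arcsin(p_z) ≈ 44.27°, λ = atan2(p_y, p_x) ≈ -29.83°.

≈ 44°N, 30°W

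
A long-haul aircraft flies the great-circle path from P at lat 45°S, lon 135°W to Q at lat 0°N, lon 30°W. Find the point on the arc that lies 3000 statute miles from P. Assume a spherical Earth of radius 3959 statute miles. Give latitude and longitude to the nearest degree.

≈ lat 37°S, lon 77°W

Write both endpoints as unit vectors p₁, p₂ with components (cos φ cos λ, cos φ sin λ, sin φ).
The central angle between the endpoints is δ = arccos(p₁·p₂) ≈ 1.755 rad (100.5°). The total great-circle distance is δ·R ≈ 1.755 × 3959 ≈ 6947 mi, so the target fraction is f = 3000/6947 ≈ 0.432.
Interpolate at f ≈ 0.432 with slerp weights a = sin((1−f)δ)/sin δ ≈ 0.854, b = sin(fδ)/sin δ ≈ 0.699.
p = a·p₁ + b·p₂ ≈ (0.178, -0.777, -0.604); φ = arcsin(p_z) ≈ -37.16°, λ = atan2(p_y, p_x) ≈ -77.07°.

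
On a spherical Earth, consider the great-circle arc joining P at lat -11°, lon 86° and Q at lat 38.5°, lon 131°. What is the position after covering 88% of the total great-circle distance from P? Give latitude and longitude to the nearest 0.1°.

≈ lat 33.3°, lon 123.9°

Convert each endpoint to a unit vector on the sphere (x = cos φ cos λ, y = cos φ sin λ, z = sin φ).
The central angle between the endpoints is δ = arccos(p₁·p₂) ≈ 1.132 rad (64.9°).
Interpolate at f = 0.88 with slerp weights a = sin((1−f)δ)/sin δ ≈ 0.150, b = sin(fδ)/sin δ ≈ 0.927.
p = a·p₁ + b·p₂ ≈ (-0.466, 0.694, 0.549); φ = arcsin(p_z) ≈ 33.28°, λ = atan2(p_y, p_x) ≈ 123.86°.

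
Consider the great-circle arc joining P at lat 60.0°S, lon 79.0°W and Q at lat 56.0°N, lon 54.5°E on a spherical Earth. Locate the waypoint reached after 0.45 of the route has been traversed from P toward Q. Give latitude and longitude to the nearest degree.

Convert each endpoint to a unit vector on the sphere (x = cos φ cos λ, y = cos φ sin λ, z = sin φ).
The central angle between the endpoints is δ = arccos(p₁·p₂) ≈ 2.715 rad (155.6°).
Interpolate at f = 0.45 with slerp weights a = sin((1−f)δ)/sin δ ≈ 2.410, b = sin(fδ)/sin δ ≈ 2.272.
p = a·p₁ + b·p₂ ≈ (0.968, -0.149, -0.204); φ = arcsin(p_z) ≈ -11.77°, λ = atan2(p_y, p_x) ≈ -8.74°.

≈ lat 12°S, lon 9°W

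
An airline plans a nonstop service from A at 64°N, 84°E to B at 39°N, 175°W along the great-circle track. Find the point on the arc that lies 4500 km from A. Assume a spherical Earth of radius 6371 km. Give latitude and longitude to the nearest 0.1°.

≈ 54.9°N, 168.2°E

Convert each endpoint to a unit vector on the sphere (x = cos φ cos λ, y = cos φ sin λ, z = sin φ).
The central angle between the endpoints is δ = arccos(p₁·p₂) ≈ 1.046 rad (60.0°). The total great-circle distance is δ·R ≈ 1.046 × 6371 ≈ 6667 km, so the target fraction is f = 4500/6667 ≈ 0.675.
Interpolate at f ≈ 0.675 with slerp weights a = sin((1−f)δ)/sin δ ≈ 0.385, b = sin(fδ)/sin δ ≈ 0.750.
p = a·p₁ + b·p₂ ≈ (-0.563, 0.117, 0.818); φ = arcsin(p_z) ≈ 54.91°, λ = atan2(p_y, p_x) ≈ 168.23°.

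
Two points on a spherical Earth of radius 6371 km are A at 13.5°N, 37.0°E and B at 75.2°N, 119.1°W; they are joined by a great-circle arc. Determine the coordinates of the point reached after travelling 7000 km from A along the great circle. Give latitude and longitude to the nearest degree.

Write both endpoints as unit vectors p₁, p₂ with components (cos φ cos λ, cos φ sin λ, sin φ).
The central angle between the endpoints is δ = arccos(p₁·p₂) ≈ 1.572 rad (90.1°). The total great-circle distance is δ·R ≈ 1.572 × 6371 ≈ 10016 km, so the target fraction is f = 7000/10016 ≈ 0.699.
Interpolate at f ≈ 0.699 with slerp weights a = sin((1−f)δ)/sin δ ≈ 0.456, b = sin(fδ)/sin δ ≈ 0.891.
p = a·p₁ + b·p₂ ≈ (0.243, 0.068, 0.968); φ = arcsin(p_z) ≈ 75.36°, λ = atan2(p_y, p_x) ≈ 15.61°.

≈ 75°N, 16°E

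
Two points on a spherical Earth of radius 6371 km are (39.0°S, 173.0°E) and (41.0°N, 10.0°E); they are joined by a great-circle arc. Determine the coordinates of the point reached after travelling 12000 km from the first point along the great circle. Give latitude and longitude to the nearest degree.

From cos δ = sin φ₁ sin φ₂ + cos φ₁ cos φ₂ cos Δλ, the central angle is δ ≈ 2.912 rad (166.8°). The total great-circle distance is δ·R ≈ 2.912 × 6371 ≈ 18552 km, so the target fraction is f = 12000/18552 ≈ 0.647.
Interpolate at f ≈ 0.647 with slerp weights a = sin((1−f)δ)/sin δ ≈ 3.764, b = sin(fδ)/sin δ ≈ 4.181.
p = a·p₁ + b·p₂ ≈ (0.204, 0.904, 0.374); φ = arcsin(p_z) ≈ 21.99°, λ = atan2(p_y, p_x) ≈ 77.26°.

≈ (22°N, 77°E)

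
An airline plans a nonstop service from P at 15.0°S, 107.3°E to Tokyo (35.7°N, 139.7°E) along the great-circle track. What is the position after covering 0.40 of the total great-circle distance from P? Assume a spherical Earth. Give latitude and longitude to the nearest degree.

Write both endpoints as unit vectors p₁, p₂ with components (cos φ cos λ, cos φ sin λ, sin φ).
The central angle between the endpoints is δ = arccos(p₁·p₂) ≈ 1.034 rad (59.3°).
Interpolate at f = 0.40 with slerp weights a = sin((1−f)δ)/sin δ ≈ 0.677, b = sin(fδ)/sin δ ≈ 0.468.
p = a·p₁ + b·p₂ ≈ (-0.484, 0.870, 0.098); φ = arcsin(p_z) ≈ 5.61°, λ = atan2(p_y, p_x) ≈ 119.10°.

≈ 6°N, 119°E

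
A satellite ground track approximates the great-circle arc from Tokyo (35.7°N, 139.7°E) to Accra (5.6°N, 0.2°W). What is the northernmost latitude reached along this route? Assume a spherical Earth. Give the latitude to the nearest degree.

The great circle lies in the plane with unit normal n̂ = (p₁ × p₂)/|p₁ × p₂|.
Here n̂_z ≈ -0.629; the vertex latitude is φ_max = arccos|n̂_z| ≈ 51.0°.
Check via Clairaut: cos φ_max = |cos φ₁| · sin C = cos(35.7°)·sin(50.8°) ≈ 0.629, again giving ≈ 51.0°.

≈ 51°N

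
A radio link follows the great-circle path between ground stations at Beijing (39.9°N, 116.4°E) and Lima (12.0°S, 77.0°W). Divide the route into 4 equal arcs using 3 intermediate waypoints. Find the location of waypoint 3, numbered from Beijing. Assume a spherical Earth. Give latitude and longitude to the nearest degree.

Write both endpoints as unit vectors p₁, p₂ with components (cos φ cos λ, cos φ sin λ, sin φ).
The central angle between the endpoints is δ = arccos(p₁·p₂) ≈ 2.613 rad (149.7°).
Interpolate at f = 3/4 with slerp weights a = sin((1−f)δ)/sin δ ≈ 1.204, b = sin(fδ)/sin δ ≈ 1.834.
p = a·p₁ + b·p₂ ≈ (-0.007, -0.920, 0.391); φ = arcsin(p_z) ≈ 23.03°, λ = atan2(p_y, p_x) ≈ -90.45°.

≈ (23°N, 90°W)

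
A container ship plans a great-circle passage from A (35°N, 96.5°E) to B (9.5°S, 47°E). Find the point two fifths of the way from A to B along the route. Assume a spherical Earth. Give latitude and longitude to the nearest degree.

≈ (19°N, 74°E)

From cos δ = sin φ₁ sin φ₂ + cos φ₁ cos φ₂ cos Δλ, the central angle is δ ≈ 1.126 rad (64.5°).
Interpolate at f = 2/5 with slerp weights a = sin((1−f)δ)/sin δ ≈ 0.693, b = sin(fδ)/sin δ ≈ 0.482.
p = a·p₁ + b·p₂ ≈ (0.260, 0.912, 0.318); φ = arcsin(p_z) ≈ 18.53°, λ = atan2(p_y, p_x) ≈ 74.07°.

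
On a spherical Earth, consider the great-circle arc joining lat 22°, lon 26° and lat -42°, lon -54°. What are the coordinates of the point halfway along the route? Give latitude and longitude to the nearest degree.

From cos δ = sin φ₁ sin φ₂ + cos φ₁ cos φ₂ cos Δλ, the central angle is δ ≈ 1.702 rad (97.5°).
Interpolate at f = 1/2 with slerp weights a = sin((1−f)δ)/sin δ ≈ 0.759, b = sin(fδ)/sin δ ≈ 0.759.
p = a·p₁ + b·p₂ ≈ (0.963, -0.148, -0.223); φ = arcsin(p_z) ≈ -12.91°, λ = atan2(p_y, p_x) ≈ -8.72°.

≈ lat -13°, lon -9°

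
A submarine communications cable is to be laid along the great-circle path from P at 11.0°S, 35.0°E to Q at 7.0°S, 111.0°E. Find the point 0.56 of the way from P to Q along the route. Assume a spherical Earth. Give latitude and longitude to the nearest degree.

≈ 11°S, 78°E

From cos δ = sin φ₁ sin φ₂ + cos φ₁ cos φ₂ cos Δλ, the central angle is δ ≈ 1.309 rad (75.0°).
Interpolate at f = 0.56 with slerp weights a = sin((1−f)δ)/sin δ ≈ 0.564, b = sin(fδ)/sin δ ≈ 0.693.
p = a·p₁ + b·p₂ ≈ (0.207, 0.959, -0.192); φ = arcsin(p_z) ≈ -11.07°, λ = atan2(p_y, p_x) ≈ 77.82°.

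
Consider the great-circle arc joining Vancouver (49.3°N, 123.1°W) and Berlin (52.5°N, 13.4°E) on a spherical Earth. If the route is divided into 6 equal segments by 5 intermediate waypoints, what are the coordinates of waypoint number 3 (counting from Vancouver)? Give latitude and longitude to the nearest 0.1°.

≈ (73.2°N, 59.8°W)

Convert each endpoint to a unit vector on the sphere (x = cos φ cos λ, y = cos φ sin λ, z = sin φ).
The central angle between the endpoints is δ = arccos(p₁·p₂) ≈ 1.252 rad (71.7°).
Interpolate at f = 3/6 with slerp weights a = sin((1−f)δ)/sin δ ≈ 0.617, b = sin(fδ)/sin δ ≈ 0.617.
p = a·p₁ + b·p₂ ≈ (0.146, -0.250, 0.957); φ = arcsin(p_z) ≈ 73.18°, λ = atan2(p_y, p_x) ≈ -59.77°.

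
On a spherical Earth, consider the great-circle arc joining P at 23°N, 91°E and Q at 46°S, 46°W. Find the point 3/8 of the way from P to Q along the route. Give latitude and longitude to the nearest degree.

Write both endpoints as unit vectors p₁, p₂ with components (cos φ cos λ, cos φ sin λ, sin φ).
The central angle between the endpoints is δ = arccos(p₁·p₂) ≈ 2.417 rad (138.5°).
Interpolate at f = 3/8 with slerp weights a = sin((1−f)δ)/sin δ ≈ 1.506, b = sin(fδ)/sin δ ≈ 1.188.
p = a·p₁ + b·p₂ ≈ (0.549, 0.792, -0.266); φ = arcsin(p_z) ≈ -15.42°, λ = atan2(p_y, p_x) ≈ 55.29°.

≈ 15°S, 55°E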